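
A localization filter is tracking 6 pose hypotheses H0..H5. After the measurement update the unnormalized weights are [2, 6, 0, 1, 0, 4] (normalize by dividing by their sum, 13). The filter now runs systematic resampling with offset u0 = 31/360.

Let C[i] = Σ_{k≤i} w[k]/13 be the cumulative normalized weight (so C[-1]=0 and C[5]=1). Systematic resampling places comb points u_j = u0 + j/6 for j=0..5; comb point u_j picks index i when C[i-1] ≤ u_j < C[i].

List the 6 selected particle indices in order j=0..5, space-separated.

0 1 1 1 5 5

C = [2/13, 8/13, 8/13, 9/13, 9/13, 1]
j=0: u_0=31/360 ∈ [0, 2/13) → index 0
j=1: u_1=91/360 ∈ [2/13, 8/13) → index 1
j=2: u_2=151/360 ∈ [2/13, 8/13) → index 1
j=3: u_3=211/360 ∈ [2/13, 8/13) → index 1
j=4: u_4=271/360 ∈ [9/13, 1) → index 5
j=5: u_5=331/360 ∈ [9/13, 1) → index 5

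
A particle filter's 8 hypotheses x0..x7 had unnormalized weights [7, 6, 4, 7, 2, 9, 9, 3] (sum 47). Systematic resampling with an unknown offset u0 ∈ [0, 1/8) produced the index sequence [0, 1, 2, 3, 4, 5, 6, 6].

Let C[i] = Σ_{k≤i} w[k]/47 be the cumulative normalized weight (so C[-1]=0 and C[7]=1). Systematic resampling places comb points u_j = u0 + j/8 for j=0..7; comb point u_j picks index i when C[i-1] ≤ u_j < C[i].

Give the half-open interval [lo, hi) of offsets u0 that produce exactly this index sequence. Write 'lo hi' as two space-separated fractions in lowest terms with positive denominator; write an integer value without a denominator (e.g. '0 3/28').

5/188 5/94

C = [7/47, 13/47, 17/47, 24/47, 26/47, 35/47, 44/47, 1]
j=0 picked index 0: u0 ∈ [0, 7/47)
j=1 picked index 1: u0 ∈ [9/376, 57/376)
j=2 picked index 2: u0 ∈ [5/188, 21/188)
j=3 picked index 3: u0 ∈ [-5/376, 51/376)
j=4 picked index 4: u0 ∈ [1/94, 5/94)
j=5 picked index 5: u0 ∈ [-27/376, 45/376)
j=6 picked index 6: u0 ∈ [-1/188, 35/188)
j=7 picked index 6: u0 ∈ [-49/376, 23/376)
intersection: [5/188, 5/94)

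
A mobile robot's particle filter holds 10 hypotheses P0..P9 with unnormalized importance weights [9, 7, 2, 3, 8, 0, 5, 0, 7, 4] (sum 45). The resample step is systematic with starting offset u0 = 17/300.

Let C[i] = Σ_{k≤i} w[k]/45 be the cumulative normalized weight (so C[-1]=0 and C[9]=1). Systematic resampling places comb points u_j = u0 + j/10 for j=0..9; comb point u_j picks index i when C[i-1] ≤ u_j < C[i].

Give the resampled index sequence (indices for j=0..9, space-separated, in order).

0 0 1 2 3 4 6 8 8 9

C = [1/5, 16/45, 2/5, 7/15, 29/45, 29/45, 34/45, 34/45, 41/45, 1]
j=0: u_0=17/300 ∈ [0, 1/5) → index 0
j=1: u_1=47/300 ∈ [0, 1/5) → index 0
j=2: u_2=77/300 ∈ [1/5, 16/45) → index 1
j=3: u_3=107/300 ∈ [16/45, 2/5) → index 2
j=4: u_4=137/300 ∈ [2/5, 7/15) → index 3
j=5: u_5=167/300 ∈ [7/15, 29/45) → index 4
j=6: u_6=197/300 ∈ [29/45, 34/45) → index 6
j=7: u_7=227/300 ∈ [34/45, 41/45) → index 8
j=8: u_8=257/300 ∈ [34/45, 41/45) → index 8
j=9: u_9=287/300 ∈ [41/45, 1) → index 9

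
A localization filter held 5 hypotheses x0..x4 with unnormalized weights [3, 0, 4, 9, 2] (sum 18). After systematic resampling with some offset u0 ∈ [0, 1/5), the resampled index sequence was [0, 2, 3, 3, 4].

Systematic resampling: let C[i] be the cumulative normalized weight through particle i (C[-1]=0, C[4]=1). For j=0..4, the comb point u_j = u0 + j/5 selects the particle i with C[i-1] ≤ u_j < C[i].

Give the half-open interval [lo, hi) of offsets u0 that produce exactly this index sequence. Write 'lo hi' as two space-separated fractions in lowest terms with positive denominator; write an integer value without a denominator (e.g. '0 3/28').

4/45 1/6

C = [1/6, 1/6, 7/18, 8/9, 1]
j=0 picked index 0: u0 ∈ [0, 1/6)
j=1 picked index 2: u0 ∈ [-1/30, 17/90)
j=2 picked index 3: u0 ∈ [-1/90, 22/45)
j=3 picked index 3: u0 ∈ [-19/90, 13/45)
j=4 picked index 4: u0 ∈ [4/45, 1/5)
intersection: [4/45, 1/6)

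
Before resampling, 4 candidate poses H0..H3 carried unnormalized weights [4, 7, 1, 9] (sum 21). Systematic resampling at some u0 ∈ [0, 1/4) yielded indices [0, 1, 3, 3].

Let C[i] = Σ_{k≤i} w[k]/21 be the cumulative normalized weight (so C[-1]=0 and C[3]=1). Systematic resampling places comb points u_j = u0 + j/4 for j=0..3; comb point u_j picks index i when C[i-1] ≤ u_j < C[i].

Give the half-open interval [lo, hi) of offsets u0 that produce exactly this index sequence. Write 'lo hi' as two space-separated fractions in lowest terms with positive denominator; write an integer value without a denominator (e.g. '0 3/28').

1/14 4/21

C = [4/21, 11/21, 4/7, 1]
j=0 picked index 0: u0 ∈ [0, 4/21)
j=1 picked index 1: u0 ∈ [-5/84, 23/84)
j=2 picked index 3: u0 ∈ [1/14, 1/2)
j=3 picked index 3: u0 ∈ [-5/28, 1/4)
intersection: [1/14, 4/21)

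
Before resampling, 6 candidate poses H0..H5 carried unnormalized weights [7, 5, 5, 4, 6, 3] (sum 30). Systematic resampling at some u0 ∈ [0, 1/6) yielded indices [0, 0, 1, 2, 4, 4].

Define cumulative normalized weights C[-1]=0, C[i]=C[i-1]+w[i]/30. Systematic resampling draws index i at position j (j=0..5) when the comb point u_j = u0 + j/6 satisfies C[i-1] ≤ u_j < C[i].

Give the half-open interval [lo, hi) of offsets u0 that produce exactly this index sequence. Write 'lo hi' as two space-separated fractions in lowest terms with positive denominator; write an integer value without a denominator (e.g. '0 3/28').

C = [7/30, 2/5, 17/30, 7/10, 9/10, 1]
j=0 picked index 0: u0 ∈ [0, 7/30)
j=1 picked index 0: u0 ∈ [-1/6, 1/15)
j=2 picked index 1: u0 ∈ [-1/10, 1/15)
j=3 picked index 2: u0 ∈ [-1/10, 1/15)
j=4 picked index 4: u0 ∈ [1/30, 7/30)
j=5 picked index 4: u0 ∈ [-2/15, 1/15)
intersection: [1/30, 1/15)

1/30 1/15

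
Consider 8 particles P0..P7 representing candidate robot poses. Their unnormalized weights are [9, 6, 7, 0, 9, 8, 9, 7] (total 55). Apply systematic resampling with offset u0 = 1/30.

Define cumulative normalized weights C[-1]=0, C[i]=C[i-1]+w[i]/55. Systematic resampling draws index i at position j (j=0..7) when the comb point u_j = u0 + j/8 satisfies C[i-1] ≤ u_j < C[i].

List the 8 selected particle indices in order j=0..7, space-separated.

0 0 2 4 4 5 6 7

C = [9/55, 3/11, 2/5, 2/5, 31/55, 39/55, 48/55, 1]
j=0: u_0=1/30 ∈ [0, 9/55) → index 0
j=1: u_1=19/120 ∈ [0, 9/55) → index 0
j=2: u_2=17/60 ∈ [3/11, 2/5) → index 2
j=3: u_3=49/120 ∈ [2/5, 31/55) → index 4
j=4: u_4=8/15 ∈ [2/5, 31/55) → index 4
j=5: u_5=79/120 ∈ [31/55, 39/55) → index 5
j=6: u_6=47/60 ∈ [39/55, 48/55) → index 6
j=7: u_7=109/120 ∈ [48/55, 1) → index 7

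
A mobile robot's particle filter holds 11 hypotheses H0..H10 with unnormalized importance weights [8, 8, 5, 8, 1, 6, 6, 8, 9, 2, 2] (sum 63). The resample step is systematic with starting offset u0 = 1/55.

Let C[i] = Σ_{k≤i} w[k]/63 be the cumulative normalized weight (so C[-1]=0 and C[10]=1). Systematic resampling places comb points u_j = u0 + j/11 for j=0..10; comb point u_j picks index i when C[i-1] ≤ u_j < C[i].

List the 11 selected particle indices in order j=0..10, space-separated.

C = [8/63, 16/63, 1/3, 29/63, 10/21, 4/7, 2/3, 50/63, 59/63, 61/63, 1]
j=0: u_0=1/55 ∈ [0, 8/63) → index 0
j=1: u_1=6/55 ∈ [0, 8/63) → index 0
j=2: u_2=1/5 ∈ [8/63, 16/63) → index 1
j=3: u_3=16/55 ∈ [16/63, 1/3) → index 2
j=4: u_4=21/55 ∈ [1/3, 29/63) → index 3
j=5: u_5=26/55 ∈ [29/63, 10/21) → index 4
j=6: u_6=31/55 ∈ [10/21, 4/7) → index 5
j=7: u_7=36/55 ∈ [4/7, 2/3) → index 6
j=8: u_8=41/55 ∈ [2/3, 50/63) → index 7
j=9: u_9=46/55 ∈ [50/63, 59/63) → index 8
j=10: u_10=51/55 ∈ [50/63, 59/63) → index 8

0 0 1 2 3 4 5 6 7 8 8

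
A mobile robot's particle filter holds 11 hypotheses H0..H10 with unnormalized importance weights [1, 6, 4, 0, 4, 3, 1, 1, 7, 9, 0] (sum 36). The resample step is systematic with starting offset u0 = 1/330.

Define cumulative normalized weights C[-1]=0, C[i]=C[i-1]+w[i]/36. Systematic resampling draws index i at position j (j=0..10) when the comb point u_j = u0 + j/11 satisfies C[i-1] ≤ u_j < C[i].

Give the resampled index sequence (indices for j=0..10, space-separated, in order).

C = [1/36, 7/36, 11/36, 11/36, 5/12, 1/2, 19/36, 5/9, 3/4, 1, 1]
j=0: u_0=1/330 ∈ [0, 1/36) → index 0
j=1: u_1=31/330 ∈ [1/36, 7/36) → index 1
j=2: u_2=61/330 ∈ [1/36, 7/36) → index 1
j=3: u_3=91/330 ∈ [7/36, 11/36) → index 2
j=4: u_4=11/30 ∈ [11/36, 5/12) → index 4
j=5: u_5=151/330 ∈ [5/12, 1/2) → index 5
j=6: u_6=181/330 ∈ [19/36, 5/9) → index 7
j=7: u_7=211/330 ∈ [5/9, 3/4) → index 8
j=8: u_8=241/330 ∈ [5/9, 3/4) → index 8
j=9: u_9=271/330 ∈ [3/4, 1) → index 9
j=10: u_10=301/330 ∈ [3/4, 1) → index 9

0 1 1 2 4 5 7 8 8 9 9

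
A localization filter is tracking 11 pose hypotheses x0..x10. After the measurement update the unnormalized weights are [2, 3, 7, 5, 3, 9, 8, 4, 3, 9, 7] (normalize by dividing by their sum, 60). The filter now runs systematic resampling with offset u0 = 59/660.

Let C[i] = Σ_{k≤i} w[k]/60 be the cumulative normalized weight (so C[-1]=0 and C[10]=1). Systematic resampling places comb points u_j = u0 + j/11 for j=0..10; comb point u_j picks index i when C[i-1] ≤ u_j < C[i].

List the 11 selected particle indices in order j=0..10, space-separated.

2 2 3 5 5 6 7 8 9 10 10

C = [1/30, 1/12, 1/5, 17/60, 1/3, 29/60, 37/60, 41/60, 11/15, 53/60, 1]
j=0: u_0=59/660 ∈ [1/12, 1/5) → index 2
j=1: u_1=119/660 ∈ [1/12, 1/5) → index 2
j=2: u_2=179/660 ∈ [1/5, 17/60) → index 3
j=3: u_3=239/660 ∈ [1/3, 29/60) → index 5
j=4: u_4=299/660 ∈ [1/3, 29/60) → index 5
j=5: u_5=359/660 ∈ [29/60, 37/60) → index 6
j=6: u_6=419/660 ∈ [37/60, 41/60) → index 7
j=7: u_7=479/660 ∈ [41/60, 11/15) → index 8
j=8: u_8=49/60 ∈ [11/15, 53/60) → index 9
j=9: u_9=599/660 ∈ [53/60, 1) → index 10
j=10: u_10=659/660 ∈ [53/60, 1) → index 10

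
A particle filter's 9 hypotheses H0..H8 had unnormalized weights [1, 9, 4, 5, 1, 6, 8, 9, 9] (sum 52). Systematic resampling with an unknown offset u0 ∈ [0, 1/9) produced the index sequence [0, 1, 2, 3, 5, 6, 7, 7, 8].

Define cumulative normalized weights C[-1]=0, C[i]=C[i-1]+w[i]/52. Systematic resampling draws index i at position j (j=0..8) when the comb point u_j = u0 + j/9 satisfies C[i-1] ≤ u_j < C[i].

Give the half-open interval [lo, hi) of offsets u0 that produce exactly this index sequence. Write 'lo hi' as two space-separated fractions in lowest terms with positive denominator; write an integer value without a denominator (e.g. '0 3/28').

C = [1/52, 5/26, 7/26, 19/52, 5/13, 1/2, 17/26, 43/52, 1]
j=0 picked index 0: u0 ∈ [0, 1/52)
j=1 picked index 1: u0 ∈ [-43/468, 19/234)
j=2 picked index 2: u0 ∈ [-7/234, 11/234)
j=3 picked index 3: u0 ∈ [-5/78, 5/156)
j=4 picked index 5: u0 ∈ [-7/117, 1/18)
j=5 picked index 6: u0 ∈ [-1/18, 23/234)
j=6 picked index 7: u0 ∈ [-1/78, 25/156)
j=7 picked index 7: u0 ∈ [-29/234, 23/468)
j=8 picked index 8: u0 ∈ [-29/468, 1/9)
intersection: [0, 1/52)

0 1/52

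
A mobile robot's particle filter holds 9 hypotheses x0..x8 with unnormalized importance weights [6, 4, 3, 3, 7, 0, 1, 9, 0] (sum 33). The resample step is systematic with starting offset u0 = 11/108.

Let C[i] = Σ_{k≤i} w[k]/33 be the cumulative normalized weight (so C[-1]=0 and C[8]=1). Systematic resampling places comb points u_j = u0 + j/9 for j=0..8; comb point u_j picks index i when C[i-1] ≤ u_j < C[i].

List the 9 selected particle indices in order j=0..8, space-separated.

C = [2/11, 10/33, 13/33, 16/33, 23/33, 23/33, 8/11, 1, 1]
j=0: u_0=11/108 ∈ [0, 2/11) → index 0
j=1: u_1=23/108 ∈ [2/11, 10/33) → index 1
j=2: u_2=35/108 ∈ [10/33, 13/33) → index 2
j=3: u_3=47/108 ∈ [13/33, 16/33) → index 3
j=4: u_4=59/108 ∈ [16/33, 23/33) → index 4
j=5: u_5=71/108 ∈ [16/33, 23/33) → index 4
j=6: u_6=83/108 ∈ [8/11, 1) → index 7
j=7: u_7=95/108 ∈ [8/11, 1) → index 7
j=8: u_8=107/108 ∈ [8/11, 1) → index 7

0 1 2 3 4 4 7 7 7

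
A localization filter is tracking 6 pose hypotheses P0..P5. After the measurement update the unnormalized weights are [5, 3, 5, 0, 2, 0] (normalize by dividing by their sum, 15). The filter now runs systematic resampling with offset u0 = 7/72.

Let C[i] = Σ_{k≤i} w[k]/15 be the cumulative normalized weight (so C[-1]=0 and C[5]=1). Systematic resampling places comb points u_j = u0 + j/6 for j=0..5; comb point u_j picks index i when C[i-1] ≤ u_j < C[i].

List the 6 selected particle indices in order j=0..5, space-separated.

0 0 1 2 2 4

C = [1/3, 8/15, 13/15, 13/15, 1, 1]
j=0: u_0=7/72 ∈ [0, 1/3) → index 0
j=1: u_1=19/72 ∈ [0, 1/3) → index 0
j=2: u_2=31/72 ∈ [1/3, 8/15) → index 1
j=3: u_3=43/72 ∈ [8/15, 13/15) → index 2
j=4: u_4=55/72 ∈ [8/15, 13/15) → index 2
j=5: u_5=67/72 ∈ [13/15, 1) → index 4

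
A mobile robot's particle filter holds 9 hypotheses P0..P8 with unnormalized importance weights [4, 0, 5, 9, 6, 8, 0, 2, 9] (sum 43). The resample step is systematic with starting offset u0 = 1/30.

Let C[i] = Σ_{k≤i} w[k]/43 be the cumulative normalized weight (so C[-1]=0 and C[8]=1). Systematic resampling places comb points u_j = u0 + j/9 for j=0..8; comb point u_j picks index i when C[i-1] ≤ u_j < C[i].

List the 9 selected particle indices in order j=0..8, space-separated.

0 2 3 3 4 5 5 8 8

C = [4/43, 4/43, 9/43, 18/43, 24/43, 32/43, 32/43, 34/43, 1]
j=0: u_0=1/30 ∈ [0, 4/43) → index 0
j=1: u_1=13/90 ∈ [4/43, 9/43) → index 2
j=2: u_2=23/90 ∈ [9/43, 18/43) → index 3
j=3: u_3=11/30 ∈ [9/43, 18/43) → index 3
j=4: u_4=43/90 ∈ [18/43, 24/43) → index 4
j=5: u_5=53/90 ∈ [24/43, 32/43) → index 5
j=6: u_6=7/10 ∈ [24/43, 32/43) → index 5
j=7: u_7=73/90 ∈ [34/43, 1) → index 8
j=8: u_8=83/90 ∈ [34/43, 1) → index 8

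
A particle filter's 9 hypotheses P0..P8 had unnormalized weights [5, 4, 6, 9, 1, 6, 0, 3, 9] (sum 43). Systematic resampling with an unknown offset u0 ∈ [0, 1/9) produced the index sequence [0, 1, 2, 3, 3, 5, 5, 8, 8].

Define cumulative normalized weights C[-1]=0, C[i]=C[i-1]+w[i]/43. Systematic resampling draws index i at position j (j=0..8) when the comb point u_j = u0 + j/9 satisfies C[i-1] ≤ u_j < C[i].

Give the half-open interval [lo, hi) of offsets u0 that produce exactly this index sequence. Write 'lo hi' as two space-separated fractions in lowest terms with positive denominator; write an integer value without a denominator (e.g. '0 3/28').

C = [5/43, 9/43, 15/43, 24/43, 25/43, 31/43, 31/43, 34/43, 1]
j=0 picked index 0: u0 ∈ [0, 5/43)
j=1 picked index 1: u0 ∈ [2/387, 38/387)
j=2 picked index 2: u0 ∈ [-5/387, 49/387)
j=3 picked index 3: u0 ∈ [2/129, 29/129)
j=4 picked index 3: u0 ∈ [-37/387, 44/387)
j=5 picked index 5: u0 ∈ [10/387, 64/387)
j=6 picked index 5: u0 ∈ [-11/129, 7/129)
j=7 picked index 8: u0 ∈ [5/387, 2/9)
j=8 picked index 8: u0 ∈ [-38/387, 1/9)
intersection: [10/387, 7/129)

10/387 7/129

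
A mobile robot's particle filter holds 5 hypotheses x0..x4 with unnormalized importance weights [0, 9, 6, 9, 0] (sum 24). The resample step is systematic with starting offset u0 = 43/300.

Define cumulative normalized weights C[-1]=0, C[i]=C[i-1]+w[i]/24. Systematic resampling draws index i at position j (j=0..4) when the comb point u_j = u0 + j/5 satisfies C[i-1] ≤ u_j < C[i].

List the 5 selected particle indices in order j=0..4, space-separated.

C = [0, 3/8, 5/8, 1, 1]
j=0: u_0=43/300 ∈ [0, 3/8) → index 1
j=1: u_1=103/300 ∈ [0, 3/8) → index 1
j=2: u_2=163/300 ∈ [3/8, 5/8) → index 2
j=3: u_3=223/300 ∈ [5/8, 1) → index 3
j=4: u_4=283/300 ∈ [5/8, 1) → index 3

1 1 2 3 3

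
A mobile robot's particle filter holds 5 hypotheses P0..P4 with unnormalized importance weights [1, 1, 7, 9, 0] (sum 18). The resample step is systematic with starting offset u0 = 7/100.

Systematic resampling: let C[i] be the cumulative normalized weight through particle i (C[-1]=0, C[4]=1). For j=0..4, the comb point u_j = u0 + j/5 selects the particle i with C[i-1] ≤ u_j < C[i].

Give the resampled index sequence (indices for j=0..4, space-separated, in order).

C = [1/18, 1/9, 1/2, 1, 1]
j=0: u_0=7/100 ∈ [1/18, 1/9) → index 1
j=1: u_1=27/100 ∈ [1/9, 1/2) → index 2
j=2: u_2=47/100 ∈ [1/9, 1/2) → index 2
j=3: u_3=67/100 ∈ [1/2, 1) → index 3
j=4: u_4=87/100 ∈ [1/2, 1) → index 3

1 2 2 3 3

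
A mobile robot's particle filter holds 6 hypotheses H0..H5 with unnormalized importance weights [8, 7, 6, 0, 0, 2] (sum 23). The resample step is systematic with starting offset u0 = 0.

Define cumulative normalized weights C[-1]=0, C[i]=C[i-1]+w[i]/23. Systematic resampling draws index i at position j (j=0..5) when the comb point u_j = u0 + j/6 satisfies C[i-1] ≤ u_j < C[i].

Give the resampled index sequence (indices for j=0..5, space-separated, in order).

0 0 0 1 2 2

C = [8/23, 15/23, 21/23, 21/23, 21/23, 1]
j=0: u_0=0 ∈ [0, 8/23) → index 0
j=1: u_1=1/6 ∈ [0, 8/23) → index 0
j=2: u_2=1/3 ∈ [0, 8/23) → index 0
j=3: u_3=1/2 ∈ [8/23, 15/23) → index 1
j=4: u_4=2/3 ∈ [15/23, 21/23) → index 2
j=5: u_5=5/6 ∈ [15/23, 21/23) → index 2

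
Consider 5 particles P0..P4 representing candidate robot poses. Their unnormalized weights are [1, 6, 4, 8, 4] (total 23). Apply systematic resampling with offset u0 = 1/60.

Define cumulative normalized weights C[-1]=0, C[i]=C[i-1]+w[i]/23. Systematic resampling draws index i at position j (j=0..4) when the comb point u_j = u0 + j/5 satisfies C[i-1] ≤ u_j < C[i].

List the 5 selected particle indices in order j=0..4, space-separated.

0 1 2 3 3

C = [1/23, 7/23, 11/23, 19/23, 1]
j=0: u_0=1/60 ∈ [0, 1/23) → index 0
j=1: u_1=13/60 ∈ [1/23, 7/23) → index 1
j=2: u_2=5/12 ∈ [7/23, 11/23) → index 2
j=3: u_3=37/60 ∈ [11/23, 19/23) → index 3
j=4: u_4=49/60 ∈ [11/23, 19/23) → index 3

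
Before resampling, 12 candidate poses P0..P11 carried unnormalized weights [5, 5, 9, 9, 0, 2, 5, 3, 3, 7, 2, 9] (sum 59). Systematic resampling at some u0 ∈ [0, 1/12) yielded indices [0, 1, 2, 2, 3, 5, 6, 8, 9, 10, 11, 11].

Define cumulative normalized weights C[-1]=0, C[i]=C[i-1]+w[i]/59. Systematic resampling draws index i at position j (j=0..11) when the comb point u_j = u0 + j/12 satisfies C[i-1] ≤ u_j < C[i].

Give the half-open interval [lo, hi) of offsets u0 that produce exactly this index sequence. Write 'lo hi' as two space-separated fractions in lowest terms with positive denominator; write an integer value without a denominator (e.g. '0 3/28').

C = [5/59, 10/59, 19/59, 28/59, 28/59, 30/59, 35/59, 38/59, 41/59, 48/59, 50/59, 1]
j=0 picked index 0: u0 ∈ [0, 5/59)
j=1 picked index 1: u0 ∈ [1/708, 61/708)
j=2 picked index 2: u0 ∈ [1/354, 55/354)
j=3 picked index 2: u0 ∈ [-19/236, 17/236)
j=4 picked index 3: u0 ∈ [-2/177, 25/177)
j=5 picked index 5: u0 ∈ [41/708, 65/708)
j=6 picked index 6: u0 ∈ [1/118, 11/118)
j=7 picked index 8: u0 ∈ [43/708, 79/708)
j=8 picked index 9: u0 ∈ [5/177, 26/177)
j=9 picked index 10: u0 ∈ [15/236, 23/236)
j=10 picked index 11: u0 ∈ [5/354, 1/6)
j=11 picked index 11: u0 ∈ [-49/708, 1/12)
intersection: [15/236, 17/236)

15/236 17/236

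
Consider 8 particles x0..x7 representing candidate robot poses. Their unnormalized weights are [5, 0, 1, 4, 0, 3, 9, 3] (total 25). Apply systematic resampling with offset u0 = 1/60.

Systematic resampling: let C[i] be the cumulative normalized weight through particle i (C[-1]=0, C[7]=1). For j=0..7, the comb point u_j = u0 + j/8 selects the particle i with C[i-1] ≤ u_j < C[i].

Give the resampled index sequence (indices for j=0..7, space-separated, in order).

C = [1/5, 1/5, 6/25, 2/5, 2/5, 13/25, 22/25, 1]
j=0: u_0=1/60 ∈ [0, 1/5) → index 0
j=1: u_1=17/120 ∈ [0, 1/5) → index 0
j=2: u_2=4/15 ∈ [6/25, 2/5) → index 3
j=3: u_3=47/120 ∈ [6/25, 2/5) → index 3
j=4: u_4=31/60 ∈ [2/5, 13/25) → index 5
j=5: u_5=77/120 ∈ [13/25, 22/25) → index 6
j=6: u_6=23/30 ∈ [13/25, 22/25) → index 6
j=7: u_7=107/120 ∈ [22/25, 1) → index 7

0 0 3 3 5 6 6 7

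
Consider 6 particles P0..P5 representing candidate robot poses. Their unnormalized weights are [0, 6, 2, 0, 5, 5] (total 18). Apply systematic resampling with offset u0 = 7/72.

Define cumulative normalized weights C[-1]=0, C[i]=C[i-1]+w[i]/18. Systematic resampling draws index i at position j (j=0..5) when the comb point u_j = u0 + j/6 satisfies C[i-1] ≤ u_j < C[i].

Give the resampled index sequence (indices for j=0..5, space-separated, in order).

C = [0, 1/3, 4/9, 4/9, 13/18, 1]
j=0: u_0=7/72 ∈ [0, 1/3) → index 1
j=1: u_1=19/72 ∈ [0, 1/3) → index 1
j=2: u_2=31/72 ∈ [1/3, 4/9) → index 2
j=3: u_3=43/72 ∈ [4/9, 13/18) → index 4
j=4: u_4=55/72 ∈ [13/18, 1) → index 5
j=5: u_5=67/72 ∈ [13/18, 1) → index 5

1 1 2 4 5 5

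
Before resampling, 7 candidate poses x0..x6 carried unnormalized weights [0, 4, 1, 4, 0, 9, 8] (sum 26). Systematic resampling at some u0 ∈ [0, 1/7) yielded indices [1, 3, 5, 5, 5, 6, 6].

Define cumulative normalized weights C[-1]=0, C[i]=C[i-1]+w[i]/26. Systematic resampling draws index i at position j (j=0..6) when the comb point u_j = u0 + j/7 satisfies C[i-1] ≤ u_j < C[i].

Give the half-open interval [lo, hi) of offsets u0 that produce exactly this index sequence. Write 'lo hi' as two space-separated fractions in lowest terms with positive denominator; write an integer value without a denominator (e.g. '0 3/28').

C = [0, 2/13, 5/26, 9/26, 9/26, 9/13, 1]
j=0 picked index 1: u0 ∈ [0, 2/13)
j=1 picked index 3: u0 ∈ [9/182, 37/182)
j=2 picked index 5: u0 ∈ [11/182, 37/91)
j=3 picked index 5: u0 ∈ [-15/182, 24/91)
j=4 picked index 5: u0 ∈ [-41/182, 11/91)
j=5 picked index 6: u0 ∈ [-2/91, 2/7)
j=6 picked index 6: u0 ∈ [-15/91, 1/7)
intersection: [11/182, 11/91)

11/182 11/91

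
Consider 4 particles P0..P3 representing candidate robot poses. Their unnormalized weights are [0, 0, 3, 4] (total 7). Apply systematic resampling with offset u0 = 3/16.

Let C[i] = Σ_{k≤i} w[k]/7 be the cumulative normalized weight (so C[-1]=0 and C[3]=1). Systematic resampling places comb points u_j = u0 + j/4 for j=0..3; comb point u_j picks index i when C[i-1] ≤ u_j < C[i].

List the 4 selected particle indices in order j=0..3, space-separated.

2 3 3 3

C = [0, 0, 3/7, 1]
j=0: u_0=3/16 ∈ [0, 3/7) → index 2
j=1: u_1=7/16 ∈ [3/7, 1) → index 3
j=2: u_2=11/16 ∈ [3/7, 1) → index 3
j=3: u_3=15/16 ∈ [3/7, 1) → index 3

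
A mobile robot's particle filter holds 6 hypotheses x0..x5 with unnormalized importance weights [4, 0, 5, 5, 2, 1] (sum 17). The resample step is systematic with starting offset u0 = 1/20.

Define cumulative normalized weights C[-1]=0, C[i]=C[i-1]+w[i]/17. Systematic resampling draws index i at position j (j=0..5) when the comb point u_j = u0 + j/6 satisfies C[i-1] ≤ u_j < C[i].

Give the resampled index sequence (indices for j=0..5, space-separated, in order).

C = [4/17, 4/17, 9/17, 14/17, 16/17, 1]
j=0: u_0=1/20 ∈ [0, 4/17) → index 0
j=1: u_1=13/60 ∈ [0, 4/17) → index 0
j=2: u_2=23/60 ∈ [4/17, 9/17) → index 2
j=3: u_3=11/20 ∈ [9/17, 14/17) → index 3
j=4: u_4=43/60 ∈ [9/17, 14/17) → index 3
j=5: u_5=53/60 ∈ [14/17, 16/17) → index 4

0 0 2 3 3 4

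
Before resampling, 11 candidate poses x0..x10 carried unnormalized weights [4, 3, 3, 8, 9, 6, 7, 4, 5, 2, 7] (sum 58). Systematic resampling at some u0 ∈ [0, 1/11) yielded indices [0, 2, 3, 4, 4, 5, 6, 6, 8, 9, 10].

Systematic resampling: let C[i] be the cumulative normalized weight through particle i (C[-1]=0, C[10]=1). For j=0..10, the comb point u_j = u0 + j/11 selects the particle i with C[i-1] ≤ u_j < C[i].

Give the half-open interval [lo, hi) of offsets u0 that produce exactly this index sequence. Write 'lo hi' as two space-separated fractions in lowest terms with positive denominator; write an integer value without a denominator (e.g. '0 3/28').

C = [2/29, 7/58, 5/29, 9/29, 27/58, 33/58, 20/29, 22/29, 49/58, 51/58, 1]
j=0 picked index 0: u0 ∈ [0, 2/29)
j=1 picked index 2: u0 ∈ [19/638, 26/319)
j=2 picked index 3: u0 ∈ [-3/319, 41/319)
j=3 picked index 4: u0 ∈ [12/319, 123/638)
j=4 picked index 4: u0 ∈ [-17/319, 65/638)
j=5 picked index 5: u0 ∈ [7/638, 73/638)
j=6 picked index 6: u0 ∈ [15/638, 46/319)
j=7 picked index 6: u0 ∈ [-43/638, 17/319)
j=8 picked index 8: u0 ∈ [10/319, 75/638)
j=9 picked index 9: u0 ∈ [17/638, 39/638)
j=10 picked index 10: u0 ∈ [-19/638, 1/11)
intersection: [12/319, 17/319)

12/319 17/319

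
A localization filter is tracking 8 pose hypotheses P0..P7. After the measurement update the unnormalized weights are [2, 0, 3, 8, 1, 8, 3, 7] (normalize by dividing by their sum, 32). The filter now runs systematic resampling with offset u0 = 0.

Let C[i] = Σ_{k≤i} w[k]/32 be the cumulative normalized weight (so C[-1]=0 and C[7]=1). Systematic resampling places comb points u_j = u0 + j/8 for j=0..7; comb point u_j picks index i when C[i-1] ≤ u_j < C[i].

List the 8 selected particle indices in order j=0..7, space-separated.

C = [1/16, 1/16, 5/32, 13/32, 7/16, 11/16, 25/32, 1]
j=0: u_0=0 ∈ [0, 1/16) → index 0
j=1: u_1=1/8 ∈ [1/16, 5/32) → index 2
j=2: u_2=1/4 ∈ [5/32, 13/32) → index 3
j=3: u_3=3/8 ∈ [5/32, 13/32) → index 3
j=4: u_4=1/2 ∈ [7/16, 11/16) → index 5
j=5: u_5=5/8 ∈ [7/16, 11/16) → index 5
j=6: u_6=3/4 ∈ [11/16, 25/32) → index 6
j=7: u_7=7/8 ∈ [25/32, 1) → index 7

0 2 3 3 5 5 6 7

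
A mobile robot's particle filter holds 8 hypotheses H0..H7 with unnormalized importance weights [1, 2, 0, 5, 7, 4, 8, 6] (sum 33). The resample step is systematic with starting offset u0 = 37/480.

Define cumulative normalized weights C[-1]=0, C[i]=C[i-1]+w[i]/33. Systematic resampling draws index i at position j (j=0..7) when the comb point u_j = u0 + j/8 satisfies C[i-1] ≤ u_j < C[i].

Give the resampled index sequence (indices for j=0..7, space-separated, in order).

C = [1/33, 1/11, 1/11, 8/33, 5/11, 19/33, 9/11, 1]
j=0: u_0=37/480 ∈ [1/33, 1/11) → index 1
j=1: u_1=97/480 ∈ [1/11, 8/33) → index 3
j=2: u_2=157/480 ∈ [8/33, 5/11) → index 4
j=3: u_3=217/480 ∈ [8/33, 5/11) → index 4
j=4: u_4=277/480 ∈ [19/33, 9/11) → index 6
j=5: u_5=337/480 ∈ [19/33, 9/11) → index 6
j=6: u_6=397/480 ∈ [9/11, 1) → index 7
j=7: u_7=457/480 ∈ [9/11, 1) → index 7

1 3 4 4 6 6 7 7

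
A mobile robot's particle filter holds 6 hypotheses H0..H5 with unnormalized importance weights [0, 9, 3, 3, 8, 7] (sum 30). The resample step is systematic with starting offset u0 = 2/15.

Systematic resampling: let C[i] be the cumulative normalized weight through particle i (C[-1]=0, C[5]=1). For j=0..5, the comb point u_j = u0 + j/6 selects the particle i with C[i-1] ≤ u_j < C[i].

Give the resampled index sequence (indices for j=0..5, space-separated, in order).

1 2 3 4 5 5

C = [0, 3/10, 2/5, 1/2, 23/30, 1]
j=0: u_0=2/15 ∈ [0, 3/10) → index 1
j=1: u_1=3/10 ∈ [3/10, 2/5) → index 2
j=2: u_2=7/15 ∈ [2/5, 1/2) → index 3
j=3: u_3=19/30 ∈ [1/2, 23/30) → index 4
j=4: u_4=4/5 ∈ [23/30, 1) → index 5
j=5: u_5=29/30 ∈ [23/30, 1) → index 5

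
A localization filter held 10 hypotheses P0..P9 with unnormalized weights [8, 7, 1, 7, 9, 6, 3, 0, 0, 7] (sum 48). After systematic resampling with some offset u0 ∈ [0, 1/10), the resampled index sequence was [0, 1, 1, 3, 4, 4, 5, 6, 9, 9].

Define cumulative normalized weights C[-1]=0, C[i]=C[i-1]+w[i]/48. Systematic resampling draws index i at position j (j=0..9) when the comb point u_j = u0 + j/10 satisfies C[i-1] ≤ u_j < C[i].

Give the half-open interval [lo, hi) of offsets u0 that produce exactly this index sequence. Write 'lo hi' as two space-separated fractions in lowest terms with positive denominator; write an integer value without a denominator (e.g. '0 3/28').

C = [1/6, 5/16, 1/3, 23/48, 2/3, 19/24, 41/48, 41/48, 41/48, 1]
j=0 picked index 0: u0 ∈ [0, 1/6)
j=1 picked index 1: u0 ∈ [1/15, 17/80)
j=2 picked index 1: u0 ∈ [-1/30, 9/80)
j=3 picked index 3: u0 ∈ [1/30, 43/240)
j=4 picked index 4: u0 ∈ [19/240, 4/15)
j=5 picked index 4: u0 ∈ [-1/48, 1/6)
j=6 picked index 5: u0 ∈ [1/15, 23/120)
j=7 picked index 6: u0 ∈ [11/120, 37/240)
j=8 picked index 9: u0 ∈ [13/240, 1/5)
j=9 picked index 9: u0 ∈ [-11/240, 1/10)
intersection: [11/120, 1/10)

11/120 1/10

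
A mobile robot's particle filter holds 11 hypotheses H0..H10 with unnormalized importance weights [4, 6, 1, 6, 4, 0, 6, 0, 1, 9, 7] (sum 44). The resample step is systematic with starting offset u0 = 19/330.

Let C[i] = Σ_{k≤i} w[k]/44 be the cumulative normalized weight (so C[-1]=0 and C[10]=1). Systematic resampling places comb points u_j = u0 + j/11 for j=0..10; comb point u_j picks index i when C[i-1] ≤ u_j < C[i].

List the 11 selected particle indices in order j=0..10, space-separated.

C = [1/11, 5/22, 1/4, 17/44, 21/44, 21/44, 27/44, 27/44, 7/11, 37/44, 1]
j=0: u_0=19/330 ∈ [0, 1/11) → index 0
j=1: u_1=49/330 ∈ [1/11, 5/22) → index 1
j=2: u_2=79/330 ∈ [5/22, 1/4) → index 2
j=3: u_3=109/330 ∈ [1/4, 17/44) → index 3
j=4: u_4=139/330 ∈ [17/44, 21/44) → index 4
j=5: u_5=169/330 ∈ [21/44, 27/44) → index 6
j=6: u_6=199/330 ∈ [21/44, 27/44) → index 6
j=7: u_7=229/330 ∈ [7/11, 37/44) → index 9
j=8: u_8=259/330 ∈ [7/11, 37/44) → index 9
j=9: u_9=289/330 ∈ [37/44, 1) → index 10
j=10: u_10=29/30 ∈ [37/44, 1) → index 10

0 1 2 3 4 6 6 9 9 10 10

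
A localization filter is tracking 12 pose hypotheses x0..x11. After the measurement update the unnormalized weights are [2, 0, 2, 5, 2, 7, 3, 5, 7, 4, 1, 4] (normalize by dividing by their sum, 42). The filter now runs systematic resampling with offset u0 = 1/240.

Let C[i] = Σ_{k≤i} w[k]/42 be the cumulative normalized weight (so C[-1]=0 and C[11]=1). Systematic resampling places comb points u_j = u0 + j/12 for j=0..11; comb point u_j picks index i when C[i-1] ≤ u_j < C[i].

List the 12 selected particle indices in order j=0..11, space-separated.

0 2 3 4 5 5 7 7 8 8 9 11

C = [1/21, 1/21, 2/21, 3/14, 11/42, 3/7, 1/2, 13/21, 11/14, 37/42, 19/21, 1]
j=0: u_0=1/240 ∈ [0, 1/21) → index 0
j=1: u_1=7/80 ∈ [1/21, 2/21) → index 2
j=2: u_2=41/240 ∈ [2/21, 3/14) → index 3
j=3: u_3=61/240 ∈ [3/14, 11/42) → index 4
j=4: u_4=27/80 ∈ [11/42, 3/7) → index 5
j=5: u_5=101/240 ∈ [11/42, 3/7) → index 5
j=6: u_6=121/240 ∈ [1/2, 13/21) → index 7
j=7: u_7=47/80 ∈ [1/2, 13/21) → index 7
j=8: u_8=161/240 ∈ [13/21, 11/14) → index 8
j=9: u_9=181/240 ∈ [13/21, 11/14) → index 8
j=10: u_10=67/80 ∈ [11/14, 37/42) → index 9
j=11: u_11=221/240 ∈ [19/21, 1) → index 11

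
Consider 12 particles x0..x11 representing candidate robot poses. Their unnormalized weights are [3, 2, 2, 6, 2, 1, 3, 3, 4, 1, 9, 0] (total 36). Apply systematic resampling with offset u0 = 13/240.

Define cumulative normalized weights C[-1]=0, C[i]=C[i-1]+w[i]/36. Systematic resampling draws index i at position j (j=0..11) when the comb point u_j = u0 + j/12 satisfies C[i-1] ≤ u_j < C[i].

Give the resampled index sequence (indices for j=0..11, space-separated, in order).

0 1 3 3 4 6 7 8 8 10 10 10

C = [1/12, 5/36, 7/36, 13/36, 5/12, 4/9, 19/36, 11/18, 13/18, 3/4, 1, 1]
j=0: u_0=13/240 ∈ [0, 1/12) → index 0
j=1: u_1=11/80 ∈ [1/12, 5/36) → index 1
j=2: u_2=53/240 ∈ [7/36, 13/36) → index 3
j=3: u_3=73/240 ∈ [7/36, 13/36) → index 3
j=4: u_4=31/80 ∈ [13/36, 5/12) → index 4
j=5: u_5=113/240 ∈ [4/9, 19/36) → index 6
j=6: u_6=133/240 ∈ [19/36, 11/18) → index 7
j=7: u_7=51/80 ∈ [11/18, 13/18) → index 8
j=8: u_8=173/240 ∈ [11/18, 13/18) → index 8
j=9: u_9=193/240 ∈ [3/4, 1) → index 10
j=10: u_10=71/80 ∈ [3/4, 1) → index 10
j=11: u_11=233/240 ∈ [3/4, 1) → index 10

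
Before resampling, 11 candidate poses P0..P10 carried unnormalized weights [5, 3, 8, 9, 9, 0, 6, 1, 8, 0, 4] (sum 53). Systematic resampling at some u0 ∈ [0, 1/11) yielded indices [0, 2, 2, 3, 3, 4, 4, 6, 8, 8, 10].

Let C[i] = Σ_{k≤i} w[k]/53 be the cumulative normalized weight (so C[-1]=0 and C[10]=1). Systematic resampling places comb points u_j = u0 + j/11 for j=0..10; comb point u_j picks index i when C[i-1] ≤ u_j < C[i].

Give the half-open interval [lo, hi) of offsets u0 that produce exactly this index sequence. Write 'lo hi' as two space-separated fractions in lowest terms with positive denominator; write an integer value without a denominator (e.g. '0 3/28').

C = [5/53, 8/53, 16/53, 25/53, 34/53, 34/53, 40/53, 41/53, 49/53, 49/53, 1]
j=0 picked index 0: u0 ∈ [0, 5/53)
j=1 picked index 2: u0 ∈ [35/583, 123/583)
j=2 picked index 2: u0 ∈ [-18/583, 70/583)
j=3 picked index 3: u0 ∈ [17/583, 116/583)
j=4 picked index 3: u0 ∈ [-36/583, 63/583)
j=5 picked index 4: u0 ∈ [10/583, 109/583)
j=6 picked index 4: u0 ∈ [-43/583, 56/583)
j=7 picked index 6: u0 ∈ [3/583, 69/583)
j=8 picked index 8: u0 ∈ [27/583, 115/583)
j=9 picked index 8: u0 ∈ [-26/583, 62/583)
j=10 picked index 10: u0 ∈ [9/583, 1/11)
intersection: [35/583, 1/11)

35/583 1/11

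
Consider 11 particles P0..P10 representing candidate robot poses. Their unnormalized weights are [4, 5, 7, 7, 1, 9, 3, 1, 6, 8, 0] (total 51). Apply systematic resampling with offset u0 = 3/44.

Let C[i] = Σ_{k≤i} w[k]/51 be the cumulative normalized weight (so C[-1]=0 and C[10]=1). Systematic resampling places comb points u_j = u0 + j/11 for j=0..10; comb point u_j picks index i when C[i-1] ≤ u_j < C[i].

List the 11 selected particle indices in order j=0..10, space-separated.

0 1 2 3 3 5 5 6 8 9 9

C = [4/51, 3/17, 16/51, 23/51, 8/17, 11/17, 12/17, 37/51, 43/51, 1, 1]
j=0: u_0=3/44 ∈ [0, 4/51) → index 0
j=1: u_1=7/44 ∈ [4/51, 3/17) → index 1
j=2: u_2=1/4 ∈ [3/17, 16/51) → index 2
j=3: u_3=15/44 ∈ [16/51, 23/51) → index 3
j=4: u_4=19/44 ∈ [16/51, 23/51) → index 3
j=5: u_5=23/44 ∈ [8/17, 11/17) → index 5
j=6: u_6=27/44 ∈ [8/17, 11/17) → index 5
j=7: u_7=31/44 ∈ [11/17, 12/17) → index 6
j=8: u_8=35/44 ∈ [37/51, 43/51) → index 8
j=9: u_9=39/44 ∈ [43/51, 1) → index 9
j=10: u_10=43/44 ∈ [43/51, 1) → index 9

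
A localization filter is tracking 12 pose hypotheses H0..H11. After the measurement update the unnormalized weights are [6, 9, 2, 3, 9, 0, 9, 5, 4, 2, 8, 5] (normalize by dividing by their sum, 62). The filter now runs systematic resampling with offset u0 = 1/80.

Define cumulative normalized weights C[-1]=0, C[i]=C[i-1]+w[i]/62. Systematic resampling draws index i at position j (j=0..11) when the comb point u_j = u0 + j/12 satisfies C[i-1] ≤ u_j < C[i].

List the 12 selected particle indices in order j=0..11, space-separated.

0 0 1 2 4 4 6 6 7 9 10 11

C = [3/31, 15/62, 17/62, 10/31, 29/62, 29/62, 19/31, 43/62, 47/62, 49/62, 57/62, 1]
j=0: u_0=1/80 ∈ [0, 3/31) → index 0
j=1: u_1=23/240 ∈ [0, 3/31) → index 0
j=2: u_2=43/240 ∈ [3/31, 15/62) → index 1
j=3: u_3=21/80 ∈ [15/62, 17/62) → index 2
j=4: u_4=83/240 ∈ [10/31, 29/62) → index 4
j=5: u_5=103/240 ∈ [10/31, 29/62) → index 4
j=6: u_6=41/80 ∈ [29/62, 19/31) → index 6
j=7: u_7=143/240 ∈ [29/62, 19/31) → index 6
j=8: u_8=163/240 ∈ [19/31, 43/62) → index 7
j=9: u_9=61/80 ∈ [47/62, 49/62) → index 9
j=10: u_10=203/240 ∈ [49/62, 57/62) → index 10
j=11: u_11=223/240 ∈ [57/62, 1) → index 11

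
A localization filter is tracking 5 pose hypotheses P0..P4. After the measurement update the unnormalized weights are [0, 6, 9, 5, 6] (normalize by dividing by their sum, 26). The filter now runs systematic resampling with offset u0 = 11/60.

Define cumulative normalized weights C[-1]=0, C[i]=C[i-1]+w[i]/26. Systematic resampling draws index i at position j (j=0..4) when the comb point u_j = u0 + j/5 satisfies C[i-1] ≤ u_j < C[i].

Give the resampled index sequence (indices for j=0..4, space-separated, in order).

C = [0, 3/13, 15/26, 10/13, 1]
j=0: u_0=11/60 ∈ [0, 3/13) → index 1
j=1: u_1=23/60 ∈ [3/13, 15/26) → index 2
j=2: u_2=7/12 ∈ [15/26, 10/13) → index 3
j=3: u_3=47/60 ∈ [10/13, 1) → index 4
j=4: u_4=59/60 ∈ [10/13, 1) → index 4

1 2 3 4 4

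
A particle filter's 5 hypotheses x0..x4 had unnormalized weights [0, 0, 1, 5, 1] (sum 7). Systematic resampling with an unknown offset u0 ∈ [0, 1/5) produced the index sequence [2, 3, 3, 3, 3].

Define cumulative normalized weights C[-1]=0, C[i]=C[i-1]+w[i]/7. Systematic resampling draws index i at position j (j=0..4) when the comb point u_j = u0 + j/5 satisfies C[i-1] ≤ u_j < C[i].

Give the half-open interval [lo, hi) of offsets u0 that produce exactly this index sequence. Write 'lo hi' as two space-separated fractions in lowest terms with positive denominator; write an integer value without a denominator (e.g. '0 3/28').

C = [0, 0, 1/7, 6/7, 1]
j=0 picked index 2: u0 ∈ [0, 1/7)
j=1 picked index 3: u0 ∈ [-2/35, 23/35)
j=2 picked index 3: u0 ∈ [-9/35, 16/35)
j=3 picked index 3: u0 ∈ [-16/35, 9/35)
j=4 picked index 3: u0 ∈ [-23/35, 2/35)
intersection: [0, 2/35)

0 2/35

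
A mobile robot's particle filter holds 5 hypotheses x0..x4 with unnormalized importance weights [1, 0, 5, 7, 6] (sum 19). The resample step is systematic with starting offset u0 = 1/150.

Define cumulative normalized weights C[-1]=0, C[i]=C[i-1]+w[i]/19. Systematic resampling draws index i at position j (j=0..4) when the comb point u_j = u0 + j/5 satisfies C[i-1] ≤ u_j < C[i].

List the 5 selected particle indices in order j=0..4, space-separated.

0 2 3 3 4

C = [1/19, 1/19, 6/19, 13/19, 1]
j=0: u_0=1/150 ∈ [0, 1/19) → index 0
j=1: u_1=31/150 ∈ [1/19, 6/19) → index 2
j=2: u_2=61/150 ∈ [6/19, 13/19) → index 3
j=3: u_3=91/150 ∈ [6/19, 13/19) → index 3
j=4: u_4=121/150 ∈ [13/19, 1) → index 4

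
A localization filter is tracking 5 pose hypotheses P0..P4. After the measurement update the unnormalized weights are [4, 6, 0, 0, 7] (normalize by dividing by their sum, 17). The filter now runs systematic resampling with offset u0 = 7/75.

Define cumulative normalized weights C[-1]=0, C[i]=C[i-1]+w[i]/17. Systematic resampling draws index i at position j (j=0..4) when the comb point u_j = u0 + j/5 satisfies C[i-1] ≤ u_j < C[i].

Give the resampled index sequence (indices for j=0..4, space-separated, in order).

0 1 1 4 4

C = [4/17, 10/17, 10/17, 10/17, 1]
j=0: u_0=7/75 ∈ [0, 4/17) → index 0
j=1: u_1=22/75 ∈ [4/17, 10/17) → index 1
j=2: u_2=37/75 ∈ [4/17, 10/17) → index 1
j=3: u_3=52/75 ∈ [10/17, 1) → index 4
j=4: u_4=67/75 ∈ [10/17, 1) → index 4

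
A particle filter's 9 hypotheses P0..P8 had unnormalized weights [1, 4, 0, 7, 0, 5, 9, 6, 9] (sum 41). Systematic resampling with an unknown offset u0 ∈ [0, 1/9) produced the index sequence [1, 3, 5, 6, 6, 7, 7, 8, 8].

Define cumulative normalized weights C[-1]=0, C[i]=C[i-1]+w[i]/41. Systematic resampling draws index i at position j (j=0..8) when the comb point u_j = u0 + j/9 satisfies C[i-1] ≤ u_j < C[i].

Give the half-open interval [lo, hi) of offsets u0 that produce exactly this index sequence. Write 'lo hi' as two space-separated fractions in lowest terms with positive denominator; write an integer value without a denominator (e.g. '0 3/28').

10/123 1/9

C = [1/41, 5/41, 5/41, 12/41, 12/41, 17/41, 26/41, 32/41, 1]
j=0 picked index 1: u0 ∈ [1/41, 5/41)
j=1 picked index 3: u0 ∈ [4/369, 67/369)
j=2 picked index 5: u0 ∈ [26/369, 71/369)
j=3 picked index 6: u0 ∈ [10/123, 37/123)
j=4 picked index 6: u0 ∈ [-11/369, 70/369)
j=5 picked index 7: u0 ∈ [29/369, 83/369)
j=6 picked index 7: u0 ∈ [-4/123, 14/123)
j=7 picked index 8: u0 ∈ [1/369, 2/9)
j=8 picked index 8: u0 ∈ [-40/369, 1/9)
intersection: [10/123, 1/9)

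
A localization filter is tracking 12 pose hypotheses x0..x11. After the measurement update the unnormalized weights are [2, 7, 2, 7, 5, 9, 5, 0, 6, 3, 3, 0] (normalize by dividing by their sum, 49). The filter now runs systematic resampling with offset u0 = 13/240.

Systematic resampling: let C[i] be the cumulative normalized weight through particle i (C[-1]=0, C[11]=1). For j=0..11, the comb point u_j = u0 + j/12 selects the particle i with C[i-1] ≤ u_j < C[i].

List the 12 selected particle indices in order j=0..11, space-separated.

1 1 2 3 4 5 5 5 6 8 9 10

C = [2/49, 9/49, 11/49, 18/49, 23/49, 32/49, 37/49, 37/49, 43/49, 46/49, 1, 1]
j=0: u_0=13/240 ∈ [2/49, 9/49) → index 1
j=1: u_1=11/80 ∈ [2/49, 9/49) → index 1
j=2: u_2=53/240 ∈ [9/49, 11/49) → index 2
j=3: u_3=73/240 ∈ [11/49, 18/49) → index 3
j=4: u_4=31/80 ∈ [18/49, 23/49) → index 4
j=5: u_5=113/240 ∈ [23/49, 32/49) → index 5
j=6: u_6=133/240 ∈ [23/49, 32/49) → index 5
j=7: u_7=51/80 ∈ [23/49, 32/49) → index 5
j=8: u_8=173/240 ∈ [32/49, 37/49) → index 6
j=9: u_9=193/240 ∈ [37/49, 43/49) → index 8
j=10: u_10=71/80 ∈ [43/49, 46/49) → index 9
j=11: u_11=233/240 ∈ [46/49, 1) → index 10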